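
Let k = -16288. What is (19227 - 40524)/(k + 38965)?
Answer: -7099/7559 ≈ -0.93915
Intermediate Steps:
(19227 - 40524)/(k + 38965) = (19227 - 40524)/(-16288 + 38965) = -21297/22677 = -21297*1/22677 = -7099/7559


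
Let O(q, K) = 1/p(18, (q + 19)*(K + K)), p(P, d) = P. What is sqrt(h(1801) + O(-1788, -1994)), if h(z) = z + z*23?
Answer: sqrt(1556066)/6 ≈ 207.90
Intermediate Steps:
O(q, K) = 1/18
h(z) = 24*z (h(z) = z + 23*z = 24*z)
sqrt(h(1801) + O(-1788, -1994)) = sqrt(24*1801 + 1/18) = sqrt(43224 + 1/18) = sqrt(778033/18) = sqrt(1556066)/6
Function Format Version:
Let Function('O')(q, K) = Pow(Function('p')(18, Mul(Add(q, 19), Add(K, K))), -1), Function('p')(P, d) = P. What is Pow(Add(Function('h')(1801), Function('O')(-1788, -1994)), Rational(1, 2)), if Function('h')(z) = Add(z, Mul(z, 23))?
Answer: Mul(Rational(1, 6), Pow(1556066, Rational(1, 2))) ≈ 207.90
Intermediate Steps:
Function('O')(q, K) = Rational(1, 18) (Function('O')(q, K) = Pow(18, -1) = Rational(1, 18))
Function('h')(z) = Mul(24, z) (Function('h')(z) = Add(z, Mul(23, z)) = Mul(24, z))
Pow(Add(Function('h')(1801), Function('O')(-1788, -1994)), Rational(1, 2)) = Pow(Add(Mul(24, 1801), Rational(1, 18)), Rational(1, 2)) = Pow(Add(43224, Rational(1, 18)), Rational(1, 2)) = Pow(Rational(778033, 18), Rational(1, 2)) = Mul(Rational(1, 6), Pow(1556066, Rational(1, 2)))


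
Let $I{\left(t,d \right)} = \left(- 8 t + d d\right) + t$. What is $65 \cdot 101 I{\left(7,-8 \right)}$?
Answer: $98475$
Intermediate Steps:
$I{\left(t,d \right)} = d^{2} - 7 t$ ($I{\left(t,d \right)} = \left(- 8 t + d^{2}\right) + t = \left(d^{2} - 8 t\right) + t = d^{2} - 7 t$)
$65 \cdot 101 I{\left(7,-8 \right)} = 65 \cdot 101 \left(\left(-8\right)^{2} - 49\right) = 6565 \left(64 - 49\right) = 6565 \cdot 15 = 98475$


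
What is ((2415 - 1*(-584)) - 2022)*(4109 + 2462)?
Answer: 6419867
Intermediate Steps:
((2415 - 1*(-584)) - 2022)*(4109 + 2462) = ((2415 + 584) - 2022)*6571 = (2999 - 2022)*6571 = 977*6571 = 6419867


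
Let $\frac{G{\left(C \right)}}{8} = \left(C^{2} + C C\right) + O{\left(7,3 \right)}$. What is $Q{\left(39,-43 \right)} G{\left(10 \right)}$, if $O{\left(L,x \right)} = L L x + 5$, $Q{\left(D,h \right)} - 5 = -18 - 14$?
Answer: $-76032$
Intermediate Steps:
$Q{\left(D,h \right)} = -27$ ($Q{\left(D,h \right)} = 5 - 32 = -27$)
$O{\left(L,x \right)} = 5 + x L^{2}$ ($O{\left(L,x \right)} = L^{2} x + 5 = x L^{2} + 5 = 5 + x L^{2}$)
$G{\left(C \right)} = 1216 + 16 C^{2}$ ($G{\left(C \right)} = 8 \left(\left(C^{2} + C C\right) + \left(5 + 3 \cdot 7^{2}\right)\right) = 8 \left(\left(C^{2} + C^{2}\right) + \left(5 + 3 \cdot 49\right)\right) = 8 \left(2 C^{2} + \left(5 + 147\right)\right) = 8 \left(2 C^{2} + 152\right) = 8 \left(152 + 2 C^{2}\right) = 1216 + 16 C^{2}$)
$Q{\left(39,-43 \right)} G{\left(10 \right)} = - 27 \left(1216 + 16 \cdot 10^{2}\right) = - 27 \left(1216 + 16 \cdot 100\right) = - 27 \left(1216 + 1600\right) = \left(-27\right) 2816 = -76032$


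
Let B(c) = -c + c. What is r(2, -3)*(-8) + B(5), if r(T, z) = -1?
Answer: 8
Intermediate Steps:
B(c) = 0
r(2, -3)*(-8) + B(5) = -1*(-8) + 0 = 8 + 0 = 8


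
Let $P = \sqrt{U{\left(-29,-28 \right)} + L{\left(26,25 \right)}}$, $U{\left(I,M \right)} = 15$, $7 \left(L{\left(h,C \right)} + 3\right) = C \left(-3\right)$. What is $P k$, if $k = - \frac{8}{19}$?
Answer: $- \frac{24 \sqrt{7}}{133} \approx -0.47743$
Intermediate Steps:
$L{\left(h,C \right)} = -3 - \frac{3 C}{7}$ ($L{\left(h,C \right)} = -3 + \frac{C \left(-3\right)}{7} = -3 + \frac{\left(-3\right) C}{7} = -3 - \frac{3 C}{7}$)
$k = - \frac{8}{19}$ ($k = \left(-8\right) \frac{1}{19} = - \frac{8}{19} \approx -0.42105$)
$P = \frac{3 \sqrt{7}}{7}$ ($P = \sqrt{15 - \frac{96}{7}} = \sqrt{\frac{9}{7}} = \frac{3 \sqrt{7}}{7} \approx 1.1339$)
$P k = \frac{3 \sqrt{7}}{7} \left(- \frac{8}{19}\right) = - \frac{24 \sqrt{7}}{133}$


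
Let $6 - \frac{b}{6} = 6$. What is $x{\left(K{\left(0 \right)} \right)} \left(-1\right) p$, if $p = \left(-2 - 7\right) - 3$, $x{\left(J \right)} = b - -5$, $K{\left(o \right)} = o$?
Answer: $60$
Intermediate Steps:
$b = 0$ ($b = 36 - 36 = 0$)
$x{\left(J \right)} = 5$ ($x{\left(J \right)} = 0 - -5 = 0 + 5 = 5$)
$p = -12$ ($p = -9 - 3 = -12$)
$x{\left(K{\left(0 \right)} \right)} \left(-1\right) p = 5 \left(-1\right) \left(-12\right) = \left(-5\right) \left(-12\right) = 60$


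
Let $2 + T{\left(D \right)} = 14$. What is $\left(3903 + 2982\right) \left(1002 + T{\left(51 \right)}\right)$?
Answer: $6981390$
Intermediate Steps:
$T{\left(D \right)} = 12$ ($T{\left(D \right)} = -2 + 14 = 12$)
$\left(3903 + 2982\right) \left(1002 + T{\left(51 \right)}\right) = \left(3903 + 2982\right) \left(1002 + 12\right) = 6885 \cdot 1014 = 6981390$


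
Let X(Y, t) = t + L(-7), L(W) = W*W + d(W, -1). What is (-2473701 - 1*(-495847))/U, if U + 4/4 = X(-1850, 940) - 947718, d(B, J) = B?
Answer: 1977854/946737 ≈ 2.0891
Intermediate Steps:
L(W) = W + W**2 (L(W) = W*W + W = W**2 + W = W + W**2)
X(Y, t) = 42 + t (X(Y, t) = t - 7*(1 - 7) = t - 7*(-6) = t + 42 = 42 + t)
U = -946737 (U = -1 + ((42 + 940) - 947718) = -1 + (982 - 947718) = -1 - 946736 = -946737)
(-2473701 - 1*(-495847))/U = (-2473701 - 1*(-495847))/(-946737) = (-2473701 + 495847)*(-1/946737) = -1977854*(-1/946737) = 1977854/946737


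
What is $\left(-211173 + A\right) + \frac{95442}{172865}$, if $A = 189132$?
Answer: $- \frac{3810022023}{172865} \approx -22040.0$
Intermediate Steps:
$\left(-211173 + A\right) + \frac{95442}{172865} = \left(-211173 + 189132\right) + \frac{95442}{172865} = -22041 + 95442 \cdot \frac{1}{172865} = -22041 + \frac{95442}{172865} = - \frac{3810022023}{172865}$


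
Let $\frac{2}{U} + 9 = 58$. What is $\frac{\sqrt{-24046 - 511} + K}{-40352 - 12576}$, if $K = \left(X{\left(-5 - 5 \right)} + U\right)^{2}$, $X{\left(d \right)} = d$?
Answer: $- \frac{3721}{1985627} - \frac{i \sqrt{24557}}{52928} \approx -0.001874 - 0.0029608 i$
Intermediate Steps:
$U = \frac{2}{49}$ ($U = \frac{2}{-9 + 58} = \frac{2}{49} \approx 0.040816$)
$K = \frac{238144}{2401}$ ($K = \left(\left(-5 - 5\right) + \frac{2}{49}\right)^{2} = \left(-10 + \frac{2}{49}\right)^{2} = \left(- \frac{488}{49}\right)^{2} = \frac{238144}{2401} \approx 99.185$)
$\frac{\sqrt{-24046 - 511} + K}{-40352 - 12576} = \frac{\sqrt{-24046 - 511} + \frac{238144}{2401}}{-40352 - 12576} = \frac{\sqrt{-24557} + \frac{238144}{2401}}{-52928} = \left(i \sqrt{24557} + \frac{238144}{2401}\right) \left(- \frac{1}{52928}\right) = \left(\frac{238144}{2401} + i \sqrt{24557}\right) \left(- \frac{1}{52928}\right) = - \frac{3721}{1985627} - \frac{i \sqrt{24557}}{52928}$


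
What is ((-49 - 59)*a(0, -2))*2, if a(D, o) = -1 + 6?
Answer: -1080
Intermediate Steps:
a(D, o) = 5
((-49 - 59)*a(0, -2))*2 = ((-49 - 59)*5)*2 = -108*5*2 = -540*2 = -1080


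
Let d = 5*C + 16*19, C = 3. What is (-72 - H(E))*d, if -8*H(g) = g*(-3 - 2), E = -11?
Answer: -166199/8 ≈ -20775.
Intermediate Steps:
H(g) = 5*g/8 (H(g) = -g*(-3 - 2)/8 = -g*(-5)/8 = -(-5)*g/8 = 5*g/8)
d = 319 (d = 5*3 + 16*19 = 15 + 304 = 319)
(-72 - H(E))*d = (-72 - 5*(-11)/8)*319 = (-72 - 1*(-55/8))*319 = (-72 + 55/8)*319 = -521/8*319 = -166199/8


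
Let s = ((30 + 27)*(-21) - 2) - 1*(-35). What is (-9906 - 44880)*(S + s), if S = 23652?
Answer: -1232027568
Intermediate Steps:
s = -1164 (s = (57*(-21) - 2) + 35 = (-1197 - 2) + 35 = -1199 + 35 = -1164)
(-9906 - 44880)*(S + s) = (-9906 - 44880)*(23652 - 1164) = -54786*22488 = -1232027568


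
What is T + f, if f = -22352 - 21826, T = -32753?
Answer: -76931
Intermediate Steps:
f = -44178
T + f = -32753 - 44178 = -76931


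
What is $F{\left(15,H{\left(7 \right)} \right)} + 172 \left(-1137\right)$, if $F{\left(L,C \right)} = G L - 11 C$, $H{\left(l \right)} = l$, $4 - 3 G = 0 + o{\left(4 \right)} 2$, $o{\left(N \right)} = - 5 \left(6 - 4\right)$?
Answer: $-195521$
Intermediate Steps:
$o{\left(N \right)} = -10$ ($o{\left(N \right)} = \left(-5\right) 2 = -10$)
$G = 8$ ($G = \frac{4}{3} - \frac{0 - 20}{3} = \frac{4}{3} - - \frac{20}{3} = \frac{4}{3} + \frac{20}{3} = 8$)
$F{\left(L,C \right)} = - 11 C + 8 L$ ($F{\left(L,C \right)} = 8 L - 11 C = - 11 C + 8 L$)
$F{\left(15,H{\left(7 \right)} \right)} + 172 \left(-1137\right) = \left(\left(-11\right) 7 + 8 \cdot 15\right) + 172 \left(-1137\right) = \left(-77 + 120\right) - 195564 = 43 - 195564 = -195521$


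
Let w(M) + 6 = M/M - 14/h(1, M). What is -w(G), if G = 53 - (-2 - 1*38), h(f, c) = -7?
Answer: 3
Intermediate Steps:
G = 93 (G = 53 - (-2 - 38) = 53 - 1*(-40) = 53 + 40 = 93)
w(M) = -3 (w(M) = -6 + (M/M - 14/(-7)) = -6 + (1 - 14*(-1/7)) = -6 + (1 + 2) = -6 + 3 = -3)
-w(G) = -1*(-3) = 3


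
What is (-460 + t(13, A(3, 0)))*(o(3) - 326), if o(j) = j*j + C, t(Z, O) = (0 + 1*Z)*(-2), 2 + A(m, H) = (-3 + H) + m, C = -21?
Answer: 164268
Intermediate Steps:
A(m, H) = -5 + H + m (A(m, H) = -2 + ((-3 + H) + m) = -2 + (-3 + H + m) = -5 + H + m)
t(Z, O) = -2*Z (t(Z, O) = (0 + Z)*(-2) = Z*(-2) = -2*Z)
o(j) = -21 + j² (o(j) = j*j - 21 = j² - 21 = -21 + j²)
(-460 + t(13, A(3, 0)))*(o(3) - 326) = (-460 - 2*13)*((-21 + 3²) - 326) = (-460 - 26)*((-21 + 9) - 326) = -486*(-12 - 326) = -486*(-338) = 164268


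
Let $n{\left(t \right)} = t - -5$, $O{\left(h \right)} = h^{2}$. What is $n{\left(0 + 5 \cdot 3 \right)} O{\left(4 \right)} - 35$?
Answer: $285$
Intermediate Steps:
$n{\left(t \right)} = 5 + t$ ($n{\left(t \right)} = t + 5 = 5 + t$)
$n{\left(0 + 5 \cdot 3 \right)} O{\left(4 \right)} - 35 = \left(5 + \left(0 + 5 \cdot 3\right)\right) 4^{2} - 35 = \left(5 + \left(0 + 15\right)\right) 16 - 35 = \left(5 + 15\right) 16 - 35 = 20 \cdot 16 - 35 = 320 - 35 = 285$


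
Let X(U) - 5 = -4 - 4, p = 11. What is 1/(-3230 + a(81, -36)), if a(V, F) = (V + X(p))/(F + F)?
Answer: -12/38773 ≈ -0.00030949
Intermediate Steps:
X(U) = -3 (X(U) = 5 + (-4 - 4) = 5 - 8 = -3)
a(V, F) = (-3 + V)/(2*F) (a(V, F) = (V - 3)/(F + F) = (-3 + V)/((2*F)) = (-3 + V)*(1/(2*F)) = (-3 + V)/(2*F))
1/(-3230 + a(81, -36)) = 1/(-3230 + (1/2)*(-3 + 81)/(-36)) = 1/(-3230 + (1/2)*(-1/36)*78) = 1/(-3230 - 13/12) = 1/(-38773/12) = -12/38773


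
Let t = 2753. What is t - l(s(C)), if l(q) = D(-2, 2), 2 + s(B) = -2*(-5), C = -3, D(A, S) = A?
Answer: 2755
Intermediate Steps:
s(B) = 8 (s(B) = -2 - 2*(-5) = -2 + 10 = 8)
l(q) = -2
t - l(s(C)) = 2753 - 1*(-2) = 2753 + 2 = 2755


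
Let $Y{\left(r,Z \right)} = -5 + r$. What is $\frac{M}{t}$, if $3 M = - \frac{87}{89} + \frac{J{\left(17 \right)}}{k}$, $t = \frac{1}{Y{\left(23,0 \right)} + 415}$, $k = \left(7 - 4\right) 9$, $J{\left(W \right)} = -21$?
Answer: $- \frac{608798}{2403} \approx -253.35$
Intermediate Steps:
$k = 27$ ($k = 3 \cdot 9 = 27$)
$t = \frac{1}{433}$ ($t = \frac{1}{\left(-5 + 23\right) + 415} = \frac{1}{18 + 415} = \frac{1}{433} \approx 0.0023095$)
$M = - \frac{1406}{2403}$ ($M = \frac{- \frac{87}{89} - \frac{21}{27}}{3} = \frac{\left(-87\right) \frac{1}{89} - \frac{7}{9}}{3} = \frac{- \frac{87}{89} - \frac{7}{9}}{3} = \frac{1}{3} \left(- \frac{1406}{801}\right) = - \frac{1406}{2403} \approx -0.5851$)
$\frac{M}{t} = - \frac{1406 \frac{1}{\frac{1}{433}}}{2403} = \left(- \frac{1406}{2403}\right) 433 = - \frac{608798}{2403}$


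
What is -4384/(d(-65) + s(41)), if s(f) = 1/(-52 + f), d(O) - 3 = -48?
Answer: 3014/31 ≈ 97.226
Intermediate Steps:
d(O) = -45 (d(O) = 3 - 48 = -45)
-4384/(d(-65) + s(41)) = -4384/(-45 + 1/(-52 + 41)) = -4384/(-45 + 1/(-11)) = -4384/(-45 - 1/11) = -4384/(-496/11) = -4384*(-11/496) = 3014/31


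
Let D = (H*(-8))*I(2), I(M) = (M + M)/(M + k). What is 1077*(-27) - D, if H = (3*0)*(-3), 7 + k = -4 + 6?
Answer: -29079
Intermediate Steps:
k = -5 (k = -7 + (-4 + 6) = -7 + 2 = -5)
H = 0 (H = 0*(-3) = 0)
I(M) = 2*M/(-5 + M) (I(M) = (M + M)/(M - 5) = (2*M)/(-5 + M) = 2*M/(-5 + M))
D = 0 (D = (0*(-8))*(2*2/(-5 + 2)) = 0*(2*2/(-3)) = 0*(2*2*(-⅓)) = 0*(-4/3) = 0)
1077*(-27) - D = 1077*(-27) - 1*0 = -29079 + 0 = -29079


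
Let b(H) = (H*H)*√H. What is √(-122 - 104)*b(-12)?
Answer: -288*√678 ≈ -7499.1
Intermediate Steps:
b(H) = H^(5/2) (b(H) = H²*√H = H^(5/2))
√(-122 - 104)*b(-12) = √(-122 - 104)*(-12)^(5/2) = √(-226)*(288*I*√3) = (I*√226)*(288*I*√3) = -288*√678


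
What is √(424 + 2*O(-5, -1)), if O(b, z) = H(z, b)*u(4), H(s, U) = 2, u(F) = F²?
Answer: 2*√122 ≈ 22.091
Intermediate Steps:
O(b, z) = 32 (O(b, z) = 2*4² = 2*16 = 32)
√(424 + 2*O(-5, -1)) = √(424 + 2*32) = √(424 + 64) = √488 = 2*√122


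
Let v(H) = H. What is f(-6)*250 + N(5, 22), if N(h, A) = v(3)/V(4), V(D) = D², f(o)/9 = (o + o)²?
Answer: 5184003/16 ≈ 3.2400e+5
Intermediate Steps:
f(o) = 36*o² (f(o) = 9*(o + o)² = 9*(2*o)² = 9*(4*o²) = 36*o²)
N(h, A) = 3/16 (N(h, A) = 3/(4²) = 3/16)
f(-6)*250 + N(5, 22) = (36*(-6)²)*250 + 3/16 = (36*36)*250 + 3/16 = 1296*250 + 3/16 = 324000 + 3/16 = 5184003/16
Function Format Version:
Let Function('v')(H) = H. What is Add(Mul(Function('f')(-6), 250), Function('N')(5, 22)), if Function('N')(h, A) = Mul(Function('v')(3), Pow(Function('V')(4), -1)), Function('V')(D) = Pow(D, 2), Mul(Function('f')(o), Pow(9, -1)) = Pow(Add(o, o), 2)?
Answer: Rational(5184003, 16) ≈ 3.2400e+5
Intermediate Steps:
Function('f')(o) = Mul(36, Pow(o, 2)) (Function('f')(o) = Mul(9, Pow(Add(o, o), 2)) = Mul(9, Pow(Mul(2, o), 2)) = Mul(9, Mul(4, Pow(o, 2))) = Mul(36, Pow(o, 2)))
Function('N')(h, A) = Rational(3, 16) (Function('N')(h, A) = Mul(3, Pow(Pow(4, 2), -1)) = Mul(3, Pow(16, -1)) = Mul(3, Rational(1, 16)) = Rational(3, 16))
Add(Mul(Function('f')(-6), 250), Function('N')(5, 22)) = Add(Mul(Mul(36, Pow(-6, 2)), 250), Rational(3, 16)) = Add(Mul(Mul(36, 36), 250), Rational(3, 16)) = Add(Mul(1296, 250), Rational(3, 16)) = Add(324000, Rational(3, 16)) = Rational(5184003, 16)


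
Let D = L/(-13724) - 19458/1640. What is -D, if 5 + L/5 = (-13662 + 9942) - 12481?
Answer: 229713/38540 ≈ 5.9604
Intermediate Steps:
L = -81030 (L = -25 + 5*((-13662 + 9942) - 12481) = -25 + 5*(-3720 - 12481) = -25 + 5*(-16201) = -25 - 81005 = -81030)
D = -229713/38540 (D = -81030/(-13724) - 19458/1640 = -81030*(-1/13724) - 19458*1/1640 = 555/94 - 9729/820 = -229713/38540 ≈ -5.9604)
-D = -1*(-229713/38540) = 229713/38540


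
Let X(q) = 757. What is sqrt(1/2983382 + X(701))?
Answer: 15*sqrt(29945467104586)/2983382 ≈ 27.514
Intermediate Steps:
sqrt(1/2983382 + X(701)) = sqrt(1/2983382 + 757) = sqrt(2258420175/2983382) = 15*sqrt(29945467104586)/2983382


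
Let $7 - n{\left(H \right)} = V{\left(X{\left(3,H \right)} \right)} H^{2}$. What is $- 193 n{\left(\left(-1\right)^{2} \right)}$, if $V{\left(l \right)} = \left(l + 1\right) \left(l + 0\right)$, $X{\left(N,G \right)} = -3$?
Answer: $-193$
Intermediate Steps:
$V{\left(l \right)} = l \left(1 + l\right)$ ($V{\left(l \right)} = \left(1 + l\right) l = l \left(1 + l\right)$)
$n{\left(H \right)} = 7 - 6 H^{2}$ ($n{\left(H \right)} = 7 - - 3 \left(1 - 3\right) H^{2} = 7 - \left(-3\right) \left(-2\right) H^{2} = 7 - 6 H^{2}$)
$- 193 n{\left(\left(-1\right)^{2} \right)} = - 193 \left(7 - 6 \left(\left(-1\right)^{2}\right)^{2}\right) = - 193 \left(7 - 6 \cdot 1^{2}\right) = - 193 \left(7 - 6\right) = \left(-193\right) 1 = -193$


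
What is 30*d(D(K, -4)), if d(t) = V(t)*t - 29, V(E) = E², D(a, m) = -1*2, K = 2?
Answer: -1110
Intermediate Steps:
D(a, m) = -2
d(t) = -29 + t³ (d(t) = t²*t - 29 = t³ - 29 = -29 + t³)
30*d(D(K, -4)) = 30*(-29 + (-2)³) = 30*(-29 - 8) = 30*(-37) = -1110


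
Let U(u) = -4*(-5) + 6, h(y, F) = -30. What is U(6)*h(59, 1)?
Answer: -780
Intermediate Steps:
U(u) = 26 (U(u) = 20 + 6 = 26)
U(6)*h(59, 1) = 26*(-30) = -780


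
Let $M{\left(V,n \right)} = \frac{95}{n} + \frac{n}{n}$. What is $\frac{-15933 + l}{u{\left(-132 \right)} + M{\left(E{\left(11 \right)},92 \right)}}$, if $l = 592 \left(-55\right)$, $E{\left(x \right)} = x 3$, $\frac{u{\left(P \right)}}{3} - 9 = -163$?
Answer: $\frac{4461356}{42317} \approx 105.43$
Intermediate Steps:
$u{\left(P \right)} = -462$ ($u{\left(P \right)} = 27 + 3 \left(-163\right) = 27 - 489 = -462$)
$E{\left(x \right)} = 3 x$
$l = -32560$
$M{\left(V,n \right)} = 1 + \frac{95}{n}$ ($M{\left(V,n \right)} = \frac{95}{n} + 1 = 1 + \frac{95}{n}$)
$\frac{-15933 + l}{u{\left(-132 \right)} + M{\left(E{\left(11 \right)},92 \right)}} = \frac{-15933 - 32560}{-462 + \frac{95 + 92}{92}} = - \frac{48493}{-462 + \frac{1}{92} \cdot 187} = - \frac{48493}{-462 + \frac{187}{92}} = - \frac{48493}{- \frac{42317}{92}} = \left(-48493\right) \left(- \frac{92}{42317}\right) = \frac{4461356}{42317}$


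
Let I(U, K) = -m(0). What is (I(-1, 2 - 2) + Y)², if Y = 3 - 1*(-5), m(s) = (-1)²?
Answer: 49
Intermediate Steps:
m(s) = 1
I(U, K) = -1 (I(U, K) = -1*1 = -1)
Y = 8 (Y = 3 + 5 = 8)
(I(-1, 2 - 2) + Y)² = (-1 + 8)² = 7² = 49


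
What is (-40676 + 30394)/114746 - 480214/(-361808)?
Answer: 12845631447/10379005192 ≈ 1.2377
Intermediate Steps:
(-40676 + 30394)/114746 - 480214/(-361808) = -10282*1/114746 - 480214*(-1/361808) = -5141/57373 + 240107/180904 = 12845631447/10379005192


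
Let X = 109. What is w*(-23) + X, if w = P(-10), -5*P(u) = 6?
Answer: 683/5 ≈ 136.60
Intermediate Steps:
P(u) = -6/5 (P(u) = -1/5*6 = -6/5)
w = -6/5 ≈ -1.2000
w*(-23) + X = -6/5*(-23) + 109 = 138/5 + 109 = 683/5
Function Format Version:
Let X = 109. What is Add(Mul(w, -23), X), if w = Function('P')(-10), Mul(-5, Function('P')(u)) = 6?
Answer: Rational(683, 5) ≈ 136.60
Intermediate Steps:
Function('P')(u) = Rational(-6, 5) (Function('P')(u) = Mul(Rational(-1, 5), 6) = Rational(-6, 5))
w = Rational(-6, 5) ≈ -1.2000
Add(Mul(w, -23), X) = Add(Mul(Rational(-6, 5), -23), 109) = Add(Rational(138, 5), 109) = Rational(683, 5)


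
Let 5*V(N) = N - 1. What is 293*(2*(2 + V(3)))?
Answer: 7032/5 ≈ 1406.4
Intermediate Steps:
V(N) = -1/5 + N/5 (V(N) = (N - 1)/5 = (-1 + N)/5 = -1/5 + N/5)
293*(2*(2 + V(3))) = 293*(2*(2 + (-1/5 + (1/5)*3))) = 293*(2*(2 + (-1/5 + 3/5))) = 293*(2*(2 + 2/5)) = 293*(2*(12/5)) = 293*(24/5) = 7032/5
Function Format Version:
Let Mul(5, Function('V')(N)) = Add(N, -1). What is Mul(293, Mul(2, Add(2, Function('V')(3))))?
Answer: Rational(7032, 5) ≈ 1406.4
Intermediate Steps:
Function('V')(N) = Add(Rational(-1, 5), Mul(Rational(1, 5), N)) (Function('V')(N) = Mul(Rational(1, 5), Add(N, -1)) = Mul(Rational(1, 5), Add(-1, N)) = Add(Rational(-1, 5), Mul(Rational(1, 5), N)))
Mul(293, Mul(2, Add(2, Function('V')(3)))) = Mul(293, Mul(2, Add(2, Add(Rational(-1, 5), Mul(Rational(1, 5), 3))))) = Mul(293, Mul(2, Add(2, Add(Rational(-1, 5), Rational(3, 5))))) = Mul(293, Mul(2, Add(2, Rational(2, 5)))) = Mul(293, Mul(2, Rational(12, 5))) = Mul(293, Rational(24, 5)) = Rational(7032, 5)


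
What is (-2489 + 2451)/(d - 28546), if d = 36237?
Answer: -38/7691 ≈ -0.0049408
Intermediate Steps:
(-2489 + 2451)/(d - 28546) = (-2489 + 2451)/(36237 - 28546) = -38/7691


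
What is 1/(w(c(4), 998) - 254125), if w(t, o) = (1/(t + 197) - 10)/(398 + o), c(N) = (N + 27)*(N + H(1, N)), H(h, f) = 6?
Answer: -707772/179862564569 ≈ -3.9351e-6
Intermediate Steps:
c(N) = (6 + N)*(27 + N) (c(N) = (N + 27)*(N + 6) = (27 + N)*(6 + N) = (6 + N)*(27 + N))
w(t, o) = (-10 + 1/(197 + t))/(398 + o) (w(t, o) = (1/(197 + t) - 10)/(398 + o) = (-10 + 1/(197 + t))/(398 + o))
1/(w(c(4), 998) - 254125) = 1/((-1969 - 10*(162 + 4**2 + 33*4))/(78406 + 197*998 + 398*(162 + 4**2 + 33*4) + 998*(162 + 4**2 + 33*4)) - 254125) = 1/((-1969 - 10*(162 + 16 + 132))/(78406 + 196606 + 398*(162 + 16 + 132) + 998*(162 + 16 + 132)) - 254125) = 1/((-1969 - 10*310)/(78406 + 196606 + 398*310 + 998*310) - 254125) = 1/((-1969 - 3100)/(78406 + 196606 + 123380 + 309380) - 254125) = 1/(-5069/707772 - 254125) = 1/(-179862564569/707772) = -707772/179862564569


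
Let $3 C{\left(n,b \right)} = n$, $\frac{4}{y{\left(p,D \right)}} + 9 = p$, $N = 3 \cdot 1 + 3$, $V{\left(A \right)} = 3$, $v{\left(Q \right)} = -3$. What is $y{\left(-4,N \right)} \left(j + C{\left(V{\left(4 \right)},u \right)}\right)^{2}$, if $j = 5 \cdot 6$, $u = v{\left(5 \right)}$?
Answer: $- \frac{3844}{13} \approx -295.69$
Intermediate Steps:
$u = -3$
$N = 6$ ($N = 3 + 3 = 6$)
$y{\left(p,D \right)} = \frac{4}{-9 + p}$
$C{\left(n,b \right)} = \frac{n}{3}$
$j = 30$
$y{\left(-4,N \right)} \left(j + C{\left(V{\left(4 \right)},u \right)}\right)^{2} = \frac{4}{-9 - 4} \left(30 + \frac{1}{3} \cdot 3\right)^{2} = \frac{4}{-13} \left(30 + 1\right)^{2} = 4 \left(- \frac{1}{13}\right) 31^{2} = \left(- \frac{4}{13}\right) 961 = - \frac{3844}{13}$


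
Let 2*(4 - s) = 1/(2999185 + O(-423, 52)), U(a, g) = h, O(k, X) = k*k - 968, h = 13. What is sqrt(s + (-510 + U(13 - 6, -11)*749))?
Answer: sqrt(93180083645183423)/3177146 ≈ 96.078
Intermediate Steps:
O(k, X) = -968 + k**2 (O(k, X) = k**2 - 968 = -968 + k**2)
U(a, g) = 13
s = 25417167/6354292 (s = 4 - 1/(2*(2999185 + (-968 + (-423)**2))) = 4 - 1/(2*(2999185 + (-968 + 178929))) = 4 - 1/(2*(2999185 + 177961)) = 4 - 1/2/3177146 = 4 - 1/2*1/3177146 = 4 - 1/6354292 = 25417167/6354292 ≈ 4.0000)
sqrt(s + (-510 + U(13 - 6, -11)*749)) = sqrt(25417167/6354292 + (-510 + 13*749)) = sqrt(25417167/6354292 + (-510 + 9737)) = sqrt(25417167/6354292 + 9227) = sqrt(58656469451/6354292) = sqrt(93180083645183423)/3177146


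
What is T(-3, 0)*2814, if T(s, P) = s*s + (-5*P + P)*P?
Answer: 25326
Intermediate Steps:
T(s, P) = s² - 4*P² (T(s, P) = s² + (-4*P)*P = s² - 4*P²)
T(-3, 0)*2814 = ((-3)² - 4*0²)*2814 = (9 - 4*0)*2814 = (9 + 0)*2814 = 9*2814 = 25326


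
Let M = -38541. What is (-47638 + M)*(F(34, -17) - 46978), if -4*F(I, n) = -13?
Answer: 16192947921/4 ≈ 4.0482e+9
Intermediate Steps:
F(I, n) = 13/4 (F(I, n) = -¼*(-13) = 13/4)
(-47638 + M)*(F(34, -17) - 46978) = (-47638 - 38541)*(13/4 - 46978) = -86179*(-187899/4) = 16192947921/4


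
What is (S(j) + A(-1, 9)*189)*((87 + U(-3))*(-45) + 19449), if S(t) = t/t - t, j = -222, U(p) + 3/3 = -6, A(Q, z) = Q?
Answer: 538866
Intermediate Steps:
U(p) = -7 (U(p) = -1 - 6 = -7)
S(t) = 1 - t
(S(j) + A(-1, 9)*189)*((87 + U(-3))*(-45) + 19449) = ((1 - 1*(-222)) - 1*189)*((87 - 7)*(-45) + 19449) = ((1 + 222) - 189)*(80*(-45) + 19449) = (223 - 189)*(-3600 + 19449) = 34*15849 = 538866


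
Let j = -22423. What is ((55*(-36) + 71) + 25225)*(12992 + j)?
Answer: -219893196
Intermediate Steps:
((55*(-36) + 71) + 25225)*(12992 + j) = ((55*(-36) + 71) + 25225)*(12992 - 22423) = ((-1980 + 71) + 25225)*(-9431) = (-1909 + 25225)*(-9431) = 23316*(-9431) = -219893196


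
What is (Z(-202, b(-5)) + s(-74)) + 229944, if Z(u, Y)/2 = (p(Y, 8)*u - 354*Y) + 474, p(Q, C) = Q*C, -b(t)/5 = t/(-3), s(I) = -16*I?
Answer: 794728/3 ≈ 2.6491e+5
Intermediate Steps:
b(t) = 5*t/3 (b(t) = -5*t/(-3) = -5*t*(-1)/3 = -(-5)*t/3 = 5*t/3)
p(Q, C) = C*Q
Z(u, Y) = 948 - 708*Y + 16*Y*u (Z(u, Y) = 2*(((8*Y)*u - 354*Y) + 474) = 2*((8*Y*u - 354*Y) + 474) = 2*((-354*Y + 8*Y*u) + 474) = 2*(474 - 354*Y + 8*Y*u) = 948 - 708*Y + 16*Y*u)
(Z(-202, b(-5)) + s(-74)) + 229944 = ((948 - 1180*(-5) + 16*((5/3)*(-5))*(-202)) - 16*(-74)) + 229944 = ((948 - 708*(-25/3) + 16*(-25/3)*(-202)) + 1184) + 229944 = ((948 + 5900 + 80800/3) + 1184) + 229944 = (101344/3 + 1184) + 229944 = 104896/3 + 229944 = 794728/3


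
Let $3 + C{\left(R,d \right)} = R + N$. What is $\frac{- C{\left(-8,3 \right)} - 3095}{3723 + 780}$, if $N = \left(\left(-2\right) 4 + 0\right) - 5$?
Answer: $- \frac{3071}{4503} \approx -0.68199$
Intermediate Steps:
$N = -13$ ($N = \left(-8 + 0\right) - 5 = -8 - 5 = -13$)
$C{\left(R,d \right)} = -16 + R$ ($C{\left(R,d \right)} = -3 + \left(R - 13\right) = -3 + \left(-13 + R\right) = -16 + R$)
$\frac{- C{\left(-8,3 \right)} - 3095}{3723 + 780} = \frac{- (-16 - 8) - 3095}{3723 + 780} = \frac{\left(-1\right) \left(-24\right) - 3095}{4503} = \left(24 - 3095\right) \frac{1}{4503} = \left(-3071\right) \frac{1}{4503} = - \frac{3071}{4503}$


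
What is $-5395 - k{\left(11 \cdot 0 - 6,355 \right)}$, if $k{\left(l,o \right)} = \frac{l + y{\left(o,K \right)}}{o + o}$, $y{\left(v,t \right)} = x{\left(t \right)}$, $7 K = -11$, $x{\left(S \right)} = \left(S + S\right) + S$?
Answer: $- \frac{5362615}{994} \approx -5395.0$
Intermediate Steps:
$x{\left(S \right)} = 3 S$ ($x{\left(S \right)} = 2 S + S = 3 S$)
$K = - \frac{11}{7}$ ($K = \frac{1}{7} \left(-11\right) = - \frac{11}{7} \approx -1.5714$)
$y{\left(v,t \right)} = 3 t$
$k{\left(l,o \right)} = \frac{- \frac{33}{7} + l}{2 o}$ ($k{\left(l,o \right)} = \frac{l + 3 \left(- \frac{11}{7}\right)}{o + o} = \frac{l - \frac{33}{7}}{2 o} = \left(- \frac{33}{7} + l\right) \frac{1}{2 o} = \frac{- \frac{33}{7} + l}{2 o}$)
$-5395 - k{\left(11 \cdot 0 - 6,355 \right)} = -5395 - \frac{-33 + 7 \left(11 \cdot 0 - 6\right)}{14 \cdot 355} = -5395 - \frac{1}{14} \cdot \frac{1}{355} \left(-33 + 7 \left(0 - 6\right)\right) = -5395 - \frac{1}{14} \cdot \frac{1}{355} \left(-33 + 7 \left(-6\right)\right) = -5395 - \frac{1}{14} \cdot \frac{1}{355} \left(-33 - 42\right) = -5395 - \frac{1}{14} \cdot \frac{1}{355} \left(-75\right) = -5395 - - \frac{15}{994} = -5395 + \frac{15}{994} = - \frac{5362615}{994}$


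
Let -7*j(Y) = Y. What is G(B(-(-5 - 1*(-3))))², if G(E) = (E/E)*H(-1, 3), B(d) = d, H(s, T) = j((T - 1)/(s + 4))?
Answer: 4/441 ≈ 0.0090703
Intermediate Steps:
j(Y) = -Y/7
H(s, T) = -(-1 + T)/(7*(4 + s)) (H(s, T) = -(T - 1)/(7*(s + 4)) = -(-1 + T)/(7*(4 + s)))
G(E) = -2/21 (G(E) = (E/E)*((1 - 1*3)/(7*(4 - 1))) = 1*((⅐)*(1 - 3)/3) = 1*((⅐)*(⅓)*(-2)) = 1*(-2/21) = -2/21)
G(B(-(-5 - 1*(-3))))² = (-2/21)² = 4/441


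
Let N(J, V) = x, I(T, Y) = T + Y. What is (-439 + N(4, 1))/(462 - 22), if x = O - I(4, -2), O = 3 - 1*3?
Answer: -441/440 ≈ -1.0023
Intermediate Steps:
O = 0 (O = 3 - 3 = 0)
x = -2 (x = 0 - (4 - 2) = 0 - 1*2 = 0 - 2 = -2)
N(J, V) = -2
(-439 + N(4, 1))/(462 - 22) = (-439 - 2)/(462 - 22) = -441/440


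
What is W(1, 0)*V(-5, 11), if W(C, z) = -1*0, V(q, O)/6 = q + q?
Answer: 0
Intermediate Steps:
V(q, O) = 12*q (V(q, O) = 6*(q + q) = 6*(2*q) = 12*q)
W(C, z) = 0
W(1, 0)*V(-5, 11) = 0*(12*(-5)) = 0*(-60) = 0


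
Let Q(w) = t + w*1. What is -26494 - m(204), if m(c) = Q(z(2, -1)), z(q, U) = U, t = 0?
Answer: -26493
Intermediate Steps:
Q(w) = w (Q(w) = 0 + w*1 = 0 + w = w)
m(c) = -1
-26494 - m(204) = -26494 - 1*(-1) = -26494 + 1 = -26493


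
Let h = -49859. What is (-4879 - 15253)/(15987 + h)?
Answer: 5033/8468 ≈ 0.59436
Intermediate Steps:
(-4879 - 15253)/(15987 + h) = (-4879 - 15253)/(15987 - 49859) = -20132/(-33872) = -20132*(-1/33872) = 5033/8468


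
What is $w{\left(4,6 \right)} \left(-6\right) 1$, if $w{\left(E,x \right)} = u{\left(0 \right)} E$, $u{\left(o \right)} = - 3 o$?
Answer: $0$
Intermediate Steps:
$w{\left(E,x \right)} = 0$ ($w{\left(E,x \right)} = \left(-3\right) 0 E = 0 E = 0$)
$w{\left(4,6 \right)} \left(-6\right) 1 = 0 \left(-6\right) 1 = 0 \cdot 1 = 0$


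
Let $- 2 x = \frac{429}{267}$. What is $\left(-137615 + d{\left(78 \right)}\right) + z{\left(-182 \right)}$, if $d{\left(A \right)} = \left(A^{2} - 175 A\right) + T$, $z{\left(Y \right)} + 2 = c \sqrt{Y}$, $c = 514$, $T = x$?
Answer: $- \frac{25842717}{178} + 514 i \sqrt{182} \approx -1.4518 \cdot 10^{5} + 6934.2 i$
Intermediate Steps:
$x = - \frac{143}{178}$ ($x = - \frac{429 \cdot \frac{1}{267}}{2} = \left(- \frac{1}{2}\right) \frac{143}{89} = - \frac{143}{178} \approx -0.80337$)
$T = - \frac{143}{178} \approx -0.80337$
$z{\left(Y \right)} = -2 + 514 \sqrt{Y}$
$d{\left(A \right)} = - \frac{143}{178} + A^{2} - 175 A$ ($d{\left(A \right)} = \left(A^{2} - 175 A\right) - \frac{143}{178} = - \frac{143}{178} + A^{2} - 175 A$)
$\left(-137615 + d{\left(78 \right)}\right) + z{\left(-182 \right)} = \left(-137615 - \left(\frac{2429843}{178} - 6084\right)\right) - \left(2 - 514 \sqrt{-182}\right) = \left(-137615 - \frac{1346891}{178}\right) - \left(2 - 514 i \sqrt{182}\right) = - \frac{25842361}{178} - \left(2 - 514 i \sqrt{182}\right) = - \frac{25842717}{178} + 514 i \sqrt{182}$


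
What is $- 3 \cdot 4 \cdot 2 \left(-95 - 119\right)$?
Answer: $5136$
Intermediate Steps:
$- 3 \cdot 4 \cdot 2 \left(-95 - 119\right) = \left(-1\right) 12 \cdot 2 \left(-214\right) = \left(-12\right) 2 \left(-214\right) = \left(-24\right) \left(-214\right) = 5136$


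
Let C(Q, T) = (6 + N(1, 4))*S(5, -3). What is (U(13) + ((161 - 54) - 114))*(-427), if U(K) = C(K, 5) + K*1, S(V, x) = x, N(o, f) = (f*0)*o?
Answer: 5124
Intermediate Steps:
N(o, f) = 0 (N(o, f) = 0*o = 0)
C(Q, T) = -18 (C(Q, T) = (6 + 0)*(-3) = 6*(-3) = -18)
U(K) = -18 + K (U(K) = -18 + K*1 = -18 + K)
(U(13) + ((161 - 54) - 114))*(-427) = ((-18 + 13) + ((161 - 54) - 114))*(-427) = (-5 + (107 - 114))*(-427) = (-5 - 7)*(-427) = -12*(-427) = 5124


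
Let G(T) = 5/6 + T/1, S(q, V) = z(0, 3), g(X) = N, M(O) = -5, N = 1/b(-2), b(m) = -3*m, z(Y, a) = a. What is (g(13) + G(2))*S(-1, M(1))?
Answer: 9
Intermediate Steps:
N = ⅙ (N = 1/(-3*(-2)) = 1/6 = ⅙ ≈ 0.16667)
g(X) = ⅙
S(q, V) = 3
G(T) = ⅚ + T (G(T) = 5*(⅙) + T*1 = ⅚ + T)
(g(13) + G(2))*S(-1, M(1)) = (⅙ + (⅚ + 2))*3 = (⅙ + 17/6)*3 = 3*3 = 9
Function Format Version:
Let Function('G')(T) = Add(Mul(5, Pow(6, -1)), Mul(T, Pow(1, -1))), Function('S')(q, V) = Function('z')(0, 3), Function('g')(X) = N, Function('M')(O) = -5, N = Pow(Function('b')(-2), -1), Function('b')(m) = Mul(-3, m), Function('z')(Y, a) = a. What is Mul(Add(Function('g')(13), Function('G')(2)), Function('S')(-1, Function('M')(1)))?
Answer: 9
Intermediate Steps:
N = Rational(1, 6) (N = Pow(Mul(-3, -2), -1) = Pow(6, -1) = Rational(1, 6) ≈ 0.16667)
Function('g')(X) = Rational(1, 6)
Function('S')(q, V) = 3
Function('G')(T) = Add(Rational(5, 6), T) (Function('G')(T) = Add(Mul(5, Rational(1, 6)), Mul(T, 1)) = Add(Rational(5, 6), T))
Mul(Add(Function('g')(13), Function('G')(2)), Function('S')(-1, Function('M')(1))) = Mul(Add(Rational(1, 6), Add(Rational(5, 6), 2)), 3) = Mul(Add(Rational(1, 6), Rational(17, 6)), 3) = Mul(3, 3) = 9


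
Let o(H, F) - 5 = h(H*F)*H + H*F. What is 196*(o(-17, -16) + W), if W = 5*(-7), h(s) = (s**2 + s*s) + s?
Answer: -493888248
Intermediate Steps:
h(s) = s + 2*s**2 (h(s) = (s**2 + s**2) + s = 2*s**2 + s = s + 2*s**2)
o(H, F) = 5 + F*H + F*H**2*(1 + 2*F*H) (o(H, F) = 5 + (((H*F)*(1 + 2*(H*F)))*H + H*F) = 5 + (((F*H)*(1 + 2*(F*H)))*H + F*H) = 5 + (((F*H)*(1 + 2*F*H))*H + F*H) = 5 + ((F*H*(1 + 2*F*H))*H + F*H) = 5 + (F*H**2*(1 + 2*F*H) + F*H) = 5 + (F*H + F*H**2*(1 + 2*F*H)) = 5 + F*H + F*H**2*(1 + 2*F*H))
W = -35
196*(o(-17, -16) + W) = 196*((5 - 16*(-17) - 16*(-17)**2*(1 + 2*(-16)*(-17))) - 35) = 196*((5 + 272 - 16*289*(1 + 544)) - 35) = 196*((5 + 272 - 16*289*545) - 35) = 196*((5 + 272 - 2520080) - 35) = 196*(-2519803 - 35) = 196*(-2519838) = -493888248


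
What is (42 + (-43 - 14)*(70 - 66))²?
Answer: 34596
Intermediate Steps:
(42 + (-43 - 14)*(70 - 66))² = (42 - 57*4)² = (42 - 228)² = (-186)² = 34596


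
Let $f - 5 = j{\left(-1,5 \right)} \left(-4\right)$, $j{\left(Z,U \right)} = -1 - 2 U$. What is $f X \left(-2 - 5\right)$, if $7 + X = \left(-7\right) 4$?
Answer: $12005$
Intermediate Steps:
$X = -35$ ($X = -7 - 28 = -35$)
$f = 49$ ($f = 5 + \left(-1 - 10\right) \left(-4\right) = 5 - -44 = 5 + 44 = 49$)
$f X \left(-2 - 5\right) = 49 \left(-35\right) \left(-2 - 5\right) = \left(-1715\right) \left(-7\right) = 12005$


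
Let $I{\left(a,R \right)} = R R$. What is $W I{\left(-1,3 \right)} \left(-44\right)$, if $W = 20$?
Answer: $-7920$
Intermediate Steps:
$I{\left(a,R \right)} = R^{2}$
$W I{\left(-1,3 \right)} \left(-44\right) = 20 \cdot 3^{2} \left(-44\right) = 20 \cdot 9 \left(-44\right) = 180 \left(-44\right) = -7920$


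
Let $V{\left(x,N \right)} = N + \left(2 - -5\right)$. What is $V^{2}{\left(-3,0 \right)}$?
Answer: $49$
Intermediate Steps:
$V{\left(x,N \right)} = 7 + N$ ($V{\left(x,N \right)} = N + \left(2 + 5\right) = N + 7 = 7 + N$)
$V^{2}{\left(-3,0 \right)} = \left(7 + 0\right)^{2} = 7^{2} = 49$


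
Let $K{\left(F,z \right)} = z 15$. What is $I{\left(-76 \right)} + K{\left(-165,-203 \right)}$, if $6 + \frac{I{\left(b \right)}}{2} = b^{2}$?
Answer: $8495$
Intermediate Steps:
$K{\left(F,z \right)} = 15 z$
$I{\left(b \right)} = -12 + 2 b^{2}$
$I{\left(-76 \right)} + K{\left(-165,-203 \right)} = \left(-12 + 2 \left(-76\right)^{2}\right) + 15 \left(-203\right) = \left(-12 + 2 \cdot 5776\right) - 3045 = \left(-12 + 11552\right) - 3045 = 11540 - 3045 = 8495$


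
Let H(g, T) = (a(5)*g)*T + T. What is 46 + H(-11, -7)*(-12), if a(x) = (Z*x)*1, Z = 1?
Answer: -4490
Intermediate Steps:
a(x) = x (a(x) = (1*x)*1 = x*1 = x)
H(g, T) = T + 5*T*g (H(g, T) = (5*g)*T + T = 5*T*g + T = T + 5*T*g)
46 + H(-11, -7)*(-12) = 46 - 7*(1 + 5*(-11))*(-12) = 46 - 7*(1 - 55)*(-12) = 46 - 7*(-54)*(-12) = 46 + 378*(-12) = 46 - 4536 = -4490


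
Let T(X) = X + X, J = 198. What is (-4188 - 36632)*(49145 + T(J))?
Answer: -2022263620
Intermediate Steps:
T(X) = 2*X
(-4188 - 36632)*(49145 + T(J)) = (-4188 - 36632)*(49145 + 2*198) = -40820*(49145 + 396) = -40820*49541 = -2022263620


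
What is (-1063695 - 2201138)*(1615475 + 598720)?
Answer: -7228976904435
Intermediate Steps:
(-1063695 - 2201138)*(1615475 + 598720) = -3264833*2214195 = -7228976904435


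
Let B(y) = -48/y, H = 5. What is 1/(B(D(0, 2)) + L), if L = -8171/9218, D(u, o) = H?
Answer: -46090/483319 ≈ -0.095361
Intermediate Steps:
D(u, o) = 5
L = -8171/9218 (L = -8171*1/9218 = -8171/9218 ≈ -0.88642)
1/(B(D(0, 2)) + L) = 1/(-48/5 - 8171/9218) = 1/(-483319/46090) = -46090/483319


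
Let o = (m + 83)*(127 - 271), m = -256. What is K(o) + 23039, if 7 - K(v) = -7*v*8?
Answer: 1418118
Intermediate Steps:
o = 24912 (o = (-256 + 83)*(127 - 271) = -173*(-144) = 24912)
K(v) = 7 + 56*v (K(v) = 7 - (-7*v)*8 = 7 - (-56)*v = 7 + 56*v)
K(o) + 23039 = (7 + 56*24912) + 23039 = (7 + 1395072) + 23039 = 1395079 + 23039 = 1418118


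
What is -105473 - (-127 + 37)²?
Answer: -113573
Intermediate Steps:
-105473 - (-127 + 37)² = -105473 - 1*(-90)² = -105473 - 1*8100 = -105473 - 8100 = -113573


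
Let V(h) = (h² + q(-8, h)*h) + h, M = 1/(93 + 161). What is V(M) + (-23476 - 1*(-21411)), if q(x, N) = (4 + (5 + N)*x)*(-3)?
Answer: -133197829/64516 ≈ -2064.6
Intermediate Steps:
M = 1/254 ≈ 0.0039370
q(x, N) = -12 - 3*x*(5 + N) (q(x, N) = (4 + x*(5 + N))*(-3) = -12 - 3*x*(5 + N))
V(h) = h + h² + h*(108 + 24*h) (V(h) = (h² + (-12 - 15*(-8) - 3*h*(-8))*h) + h = (h² + (-12 + 120 + 24*h)*h) + h = (h² + (108 + 24*h)*h) + h = (h² + h*(108 + 24*h)) + h = h + h² + h*(108 + 24*h))
V(M) + (-23476 - 1*(-21411)) = (109 + 25*(1/254))/254 + (-23476 - 1*(-21411)) = (109 + 25/254)/254 + (-23476 + 21411) = (1/254)*(27711/254) - 2065 = 27711/64516 - 2065 = -133197829/64516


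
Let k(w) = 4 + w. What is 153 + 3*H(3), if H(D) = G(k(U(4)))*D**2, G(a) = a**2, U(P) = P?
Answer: 1881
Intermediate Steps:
H(D) = 64*D**2 (H(D) = (4 + 4)**2*D**2 = 8**2*D**2 = 64*D**2)
153 + 3*H(3) = 153 + 3*(64*3**2) = 153 + 3*(64*9) = 153 + 3*576 = 153 + 1728 = 1881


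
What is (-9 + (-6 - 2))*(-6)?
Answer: 102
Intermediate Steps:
(-9 + (-6 - 2))*(-6) = (-9 - 8)*(-6) = -17*(-6) = 102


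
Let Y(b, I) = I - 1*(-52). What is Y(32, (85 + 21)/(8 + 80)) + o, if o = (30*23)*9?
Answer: 275581/44 ≈ 6263.2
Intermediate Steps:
Y(b, I) = 52 + I (Y(b, I) = I + 52 = 52 + I)
o = 6210 (o = 690*9 = 6210)
Y(32, (85 + 21)/(8 + 80)) + o = (52 + (85 + 21)/(8 + 80)) + 6210 = (52 + 106/88) + 6210 = (52 + 106*(1/88)) + 6210 = (52 + 53/44) + 6210 = 2341/44 + 6210 = 275581/44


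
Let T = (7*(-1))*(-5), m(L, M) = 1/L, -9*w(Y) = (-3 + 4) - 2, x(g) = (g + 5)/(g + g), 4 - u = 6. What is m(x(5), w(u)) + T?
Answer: 36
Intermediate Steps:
u = -2 (u = 4 - 1*6 = 4 - 6 = -2)
x(g) = (5 + g)/(2*g) (x(g) = (5 + g)/((2*g)) = (5 + g)*(1/(2*g)) = (5 + g)/(2*g))
w(Y) = 1/9 (w(Y) = -((-3 + 4) - 2)/9 = -(1 - 2)/9 = -1/9*(-1) = 1/9)
T = 35 (T = -7*(-5) = 35)
m(x(5), w(u)) + T = 1/((1/2)*(5 + 5)/5) + 35 = 1/((1/2)*(1/5)*10) + 35 = 1/1 + 35 = 1 + 35 = 36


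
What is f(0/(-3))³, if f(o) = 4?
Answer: 64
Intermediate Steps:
f(0/(-3))³ = 4³ = 64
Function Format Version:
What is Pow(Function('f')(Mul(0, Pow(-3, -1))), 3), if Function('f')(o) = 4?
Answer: 64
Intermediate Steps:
Pow(Function('f')(Mul(0, Pow(-3, -1))), 3) = Pow(4, 3) = 64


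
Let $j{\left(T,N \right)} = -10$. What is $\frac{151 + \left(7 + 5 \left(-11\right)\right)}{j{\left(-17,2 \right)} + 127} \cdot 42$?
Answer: $\frac{1442}{39} \approx 36.974$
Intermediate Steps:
$\frac{151 + \left(7 + 5 \left(-11\right)\right)}{j{\left(-17,2 \right)} + 127} \cdot 42 = \frac{151 + \left(7 + 5 \left(-11\right)\right)}{-10 + 127} \cdot 42 = \frac{151 + \left(7 - 55\right)}{117} \cdot 42 = \left(151 - 48\right) \frac{1}{117} \cdot 42 = 103 \cdot \frac{1}{117} \cdot 42 = \frac{103}{117} \cdot 42 = \frac{1442}{39}$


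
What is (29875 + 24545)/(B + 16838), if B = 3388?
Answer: 9070/3371 ≈ 2.6906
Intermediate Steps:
(29875 + 24545)/(B + 16838) = (29875 + 24545)/(3388 + 16838) = 54420/20226 = 54420*(1/20226) = 9070/3371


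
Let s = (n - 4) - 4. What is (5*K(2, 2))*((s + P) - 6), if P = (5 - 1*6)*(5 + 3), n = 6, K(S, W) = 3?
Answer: -240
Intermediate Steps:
s = -2 (s = (6 - 4) - 4 = 2 - 4 = -2)
P = -8 (P = (5 - 6)*8 = -1*8 = -8)
(5*K(2, 2))*((s + P) - 6) = (5*3)*((-2 - 8) - 6) = 15*(-10 - 6) = 15*(-16) = -240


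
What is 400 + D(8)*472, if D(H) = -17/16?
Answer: -203/2 ≈ -101.50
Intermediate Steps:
D(H) = -17/16 (D(H) = -17*1/16 = -17/16)
400 + D(8)*472 = 400 - 17/16*472 = 400 - 1003/2 = -203/2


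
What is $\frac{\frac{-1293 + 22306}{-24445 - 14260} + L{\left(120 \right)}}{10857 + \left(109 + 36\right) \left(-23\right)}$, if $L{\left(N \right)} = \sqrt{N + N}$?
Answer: $- \frac{21013}{291139010} + \frac{2 \sqrt{15}}{3761} \approx 0.0019874$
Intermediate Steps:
$L{\left(N \right)} = \sqrt{2} \sqrt{N}$ ($L{\left(N \right)} = \sqrt{2 N} = \sqrt{2} \sqrt{N}$)
$\frac{\frac{-1293 + 22306}{-24445 - 14260} + L{\left(120 \right)}}{10857 + \left(109 + 36\right) \left(-23\right)} = \frac{\frac{-1293 + 22306}{-24445 - 14260} + \sqrt{2} \sqrt{120}}{10857 + \left(109 + 36\right) \left(-23\right)} = \frac{\frac{21013}{-38705} + \sqrt{2} \cdot 2 \sqrt{30}}{10857 + 145 \left(-23\right)} = \frac{21013 \left(- \frac{1}{38705}\right) + 4 \sqrt{15}}{10857 - 3335} = \frac{- \frac{21013}{38705} + 4 \sqrt{15}}{7522} = \left(- \frac{21013}{38705} + 4 \sqrt{15}\right) \frac{1}{7522} = - \frac{21013}{291139010} + \frac{2 \sqrt{15}}{3761}$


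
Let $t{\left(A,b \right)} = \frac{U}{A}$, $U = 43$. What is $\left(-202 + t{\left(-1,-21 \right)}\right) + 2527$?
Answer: $2282$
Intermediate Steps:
$t{\left(A,b \right)} = \frac{43}{A}$
$\left(-202 + t{\left(-1,-21 \right)}\right) + 2527 = \left(-202 + \frac{43}{-1}\right) + 2527 = \left(-202 + 43 \left(-1\right)\right) + 2527 = \left(-202 - 43\right) + 2527 = -245 + 2527 = 2282$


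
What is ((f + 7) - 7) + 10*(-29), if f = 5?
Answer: -285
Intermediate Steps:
((f + 7) - 7) + 10*(-29) = ((5 + 7) - 7) + 10*(-29) = (12 - 7) - 290 = 5 - 290 = -285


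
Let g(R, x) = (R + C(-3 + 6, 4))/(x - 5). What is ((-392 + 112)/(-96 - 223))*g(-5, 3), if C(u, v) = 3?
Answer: 280/319 ≈ 0.87774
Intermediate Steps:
g(R, x) = (3 + R)/(-5 + x) (g(R, x) = (R + 3)/(x - 5) = (3 + R)/(-5 + x))
((-392 + 112)/(-96 - 223))*g(-5, 3) = ((-392 + 112)/(-96 - 223))*((3 - 5)/(-5 + 3)) = (-280/(-319))*(-2/(-2)) = (-280*(-1/319))*(-½*(-2)) = (280/319)*1 = 280/319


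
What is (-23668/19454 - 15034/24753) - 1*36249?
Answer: -8728199014039/240772431 ≈ -36251.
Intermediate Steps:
(-23668/19454 - 15034/24753) - 1*36249 = (-23668*1/19454 - 15034*1/24753) - 36249 = (-11834/9727 - 15034/24753) - 36249 = -439162720/240772431 - 36249 = -8728199014039/240772431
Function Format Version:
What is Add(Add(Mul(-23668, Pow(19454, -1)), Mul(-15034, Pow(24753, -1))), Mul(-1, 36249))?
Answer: Rational(-8728199014039, 240772431) ≈ -36251.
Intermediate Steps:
Add(Add(Mul(-23668, Pow(19454, -1)), Mul(-15034, Pow(24753, -1))), Mul(-1, 36249)) = Add(Add(Mul(-23668, Rational(1, 19454)), Mul(-15034, Rational(1, 24753))), -36249) = Add(Add(Rational(-11834, 9727), Rational(-15034, 24753)), -36249) = Add(Rational(-439162720, 240772431), -36249) = Rational(-8728199014039, 240772431)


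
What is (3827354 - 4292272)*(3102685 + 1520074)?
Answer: -2149203868762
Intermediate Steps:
(3827354 - 4292272)*(3102685 + 1520074) = -464918*4622759 = -2149203868762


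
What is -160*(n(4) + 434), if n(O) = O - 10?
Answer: -68480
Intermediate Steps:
n(O) = -10 + O
-160*(n(4) + 434) = -160*((-10 + 4) + 434) = -160*(-6 + 434) = -160*428 = -68480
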